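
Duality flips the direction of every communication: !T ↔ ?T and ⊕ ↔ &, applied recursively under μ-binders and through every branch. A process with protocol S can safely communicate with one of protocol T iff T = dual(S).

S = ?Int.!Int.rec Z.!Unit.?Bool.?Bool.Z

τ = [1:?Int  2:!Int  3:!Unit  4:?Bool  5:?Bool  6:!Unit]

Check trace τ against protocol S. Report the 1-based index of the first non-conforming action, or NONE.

NONE

[1] ?Int  ok  now at !Int.rec Z.…
[2] !Int  ok  now at rec Z.…
[3] !Unit  ok  now at ?Bool.?Bool.rec Z.…
[4] ?Bool  ok  now at ?Bool.rec Z.…
[5] ?Bool  ok  now at rec Z.…
[6] !Unit  ok  now at ?Bool.?Bool.rec Z.…
τ conforms to S (length 6)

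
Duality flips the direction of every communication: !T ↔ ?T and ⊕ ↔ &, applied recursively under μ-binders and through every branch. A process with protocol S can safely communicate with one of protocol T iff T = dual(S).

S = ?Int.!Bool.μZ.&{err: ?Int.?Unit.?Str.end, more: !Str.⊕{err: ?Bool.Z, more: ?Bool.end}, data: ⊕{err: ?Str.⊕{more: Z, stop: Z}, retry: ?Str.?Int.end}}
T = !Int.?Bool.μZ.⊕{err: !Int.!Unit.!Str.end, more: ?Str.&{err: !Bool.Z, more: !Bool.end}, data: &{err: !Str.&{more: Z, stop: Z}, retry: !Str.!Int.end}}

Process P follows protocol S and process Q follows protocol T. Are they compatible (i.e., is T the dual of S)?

?Int | !Int  match
  !Bool | ?Bool  match
    μZ | μZ  match (rec unchanged)
      &{err,more,data} | ⊕{err,more,data}  match labels match
        [err]
          ?Int | !Int  match
            ?Unit | !Unit  match
              ?Str | !Str  match
                end | end  match
        [more]
          !Str | ?Str  match
            ⊕{err,more} | &{err,more}  match labels match
              [err]
                ?Bool | !Bool  match
                  Z | Z  match
              [more]
                ?Bool | !Bool  match
                  end | end  match
        [data]
          ⊕{err,retry} | &{err,retry}  match labels match
            [err]
              ?Str | !Str  match
                ⊕{more,stop} | &{more,stop}  match labels match
                  [more]
                    Z | Z  match
                  [stop]
                    Z | Z  match
            [retry]
              ?Str | !Str  match
                ?Int | !Int  match
                  end | end  match

YES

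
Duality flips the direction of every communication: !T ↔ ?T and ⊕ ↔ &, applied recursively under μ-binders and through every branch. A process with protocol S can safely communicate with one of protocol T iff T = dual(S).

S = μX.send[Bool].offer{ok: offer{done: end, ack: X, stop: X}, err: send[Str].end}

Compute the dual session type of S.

μX.recv[Bool].select{ok: select{done: end, ack: X, stop: X}, err: recv[Str].end}

μX → μX  (rec unchanged)
  send[Bool] → recv[Bool]
    offer{ok,err} → select{ok,err}  (offer→select)
      • ok:
        offer{done,ack,stop} → select{done,ack,stop}  (offer→select)
          • done:
            end ↦ end
          • ack:
            X ↦ X
          • stop:
            X ↦ X
      • err:
        send[Str] → recv[Str]
          end ↦ end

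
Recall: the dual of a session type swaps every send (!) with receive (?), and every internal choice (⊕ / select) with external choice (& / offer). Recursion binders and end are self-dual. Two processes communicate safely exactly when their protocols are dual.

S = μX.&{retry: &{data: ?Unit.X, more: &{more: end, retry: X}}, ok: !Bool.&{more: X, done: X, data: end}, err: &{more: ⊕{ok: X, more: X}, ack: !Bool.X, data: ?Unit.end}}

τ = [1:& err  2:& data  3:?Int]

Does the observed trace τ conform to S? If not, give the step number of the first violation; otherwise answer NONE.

3

@1 & err  ok  residual = &{more: ⊕{ok: μX.…, more: μX.…}, ack: !Bool.μX.…, data: ?Unit.end}
@2 & data  ok  residual = ?Unit.end
@3 got ?Int, protocol expects ?Unit  ✗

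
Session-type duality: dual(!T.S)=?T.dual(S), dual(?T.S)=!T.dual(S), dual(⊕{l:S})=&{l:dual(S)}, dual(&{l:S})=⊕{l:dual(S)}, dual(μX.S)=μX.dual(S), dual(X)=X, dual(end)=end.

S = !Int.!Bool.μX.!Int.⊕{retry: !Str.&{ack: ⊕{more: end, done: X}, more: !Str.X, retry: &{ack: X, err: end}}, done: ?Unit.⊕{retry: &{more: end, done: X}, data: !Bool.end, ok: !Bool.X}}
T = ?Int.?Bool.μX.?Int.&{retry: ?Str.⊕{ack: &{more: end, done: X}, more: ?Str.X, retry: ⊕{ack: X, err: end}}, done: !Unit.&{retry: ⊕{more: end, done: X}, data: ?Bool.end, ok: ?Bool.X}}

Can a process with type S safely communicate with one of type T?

YES

!Int ‖ ?Int  ok
  !Bool ‖ ?Bool  ok
    μX ‖ μX  ok (rec unchanged)
      !Int ‖ ?Int  ok
        ⊕{retry,done} ‖ &{retry,done}  ok labels match
          [retry]
            !Str ‖ ?Str  ok
              &{ack,more,retry} ‖ ⊕{ack,more,retry}  ok labels match
                [ack]
                  ⊕{more,done} ‖ &{more,done}  ok labels match
                    [more]
                      end ‖ end  ok
                    [done]
                      X ‖ X  ok
                [more]
                  !Str ‖ ?Str  ok
                    X ‖ X  ok
                [retry]
                  &{ack,err} ‖ ⊕{ack,err}  ok labels match
                    [ack]
                      X ‖ X  ok
                    [err]
                      end ‖ end  ok
          [done]
            ?Unit ‖ !Unit  ok
              ⊕{retry,data,ok} ‖ &{retry,data,ok}  ok labels match
                [retry]
                  &{more,done} ‖ ⊕{more,done}  ok labels match
                    [more]
                      end ‖ end  ok
                    [done]
                      X ‖ X  ok
                [data]
                  !Bool ‖ ?Bool  ok
                    end ‖ end  ok
                [ok]
                  !Bool ‖ ?Bool  ok
                    X ‖ X  ok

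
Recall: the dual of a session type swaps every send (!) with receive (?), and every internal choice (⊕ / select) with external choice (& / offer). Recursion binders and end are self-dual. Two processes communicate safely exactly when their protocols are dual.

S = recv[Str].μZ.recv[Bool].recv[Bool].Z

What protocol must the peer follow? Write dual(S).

recv[Str] ↦ send[Str]
  μZ ↦ μZ  (μ self-dual)
    recv[Bool] ↦ send[Bool]
      recv[Bool] ↦ send[Bool]
        Z ↦ Z

send[Str].μZ.send[Bool].send[Bool].Z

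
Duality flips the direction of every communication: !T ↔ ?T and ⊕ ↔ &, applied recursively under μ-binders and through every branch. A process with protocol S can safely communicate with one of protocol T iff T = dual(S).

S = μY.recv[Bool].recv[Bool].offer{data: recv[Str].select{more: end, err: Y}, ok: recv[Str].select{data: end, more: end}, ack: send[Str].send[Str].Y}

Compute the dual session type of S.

μY → μY  (binder kept)
  recv[Bool] → send[Bool]
    recv[Bool] → send[Bool]
      offer{data,ok,ack} → select{data,ok,ack}  (&→⊕)
        case data:
          recv[Str] → send[Str]
            select{more,err} → offer{more,err}  (⊕→&)
              case more:
                end ↦ end
              case err:
                Y ↦ Y
        case ok:
          recv[Str] → send[Str]
            select{data,more} → offer{data,more}  (⊕→&)
              case data:
                end ↦ end
              case more:
                end ↦ end
        case ack:
          send[Str] → recv[Str]
            send[Str] → recv[Str]
              Y ↦ Y

μY.send[Bool].send[Bool].select{data: send[Str].offer{more: end, err: Y}, ok: send[Str].offer{data: end, more: end}, ack: recv[Str].recv[Str].Y}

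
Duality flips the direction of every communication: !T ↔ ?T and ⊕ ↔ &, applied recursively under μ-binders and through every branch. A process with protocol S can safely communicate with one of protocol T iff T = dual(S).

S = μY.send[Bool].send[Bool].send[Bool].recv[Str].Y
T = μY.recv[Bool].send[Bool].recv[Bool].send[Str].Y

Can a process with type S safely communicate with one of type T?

NO

μY ‖ μY  match (binder kept)
  send[Bool] ‖ recv[Bool]  match
    send[Bool] ‖ send[Bool]  ✗ same direction on both sides — not dual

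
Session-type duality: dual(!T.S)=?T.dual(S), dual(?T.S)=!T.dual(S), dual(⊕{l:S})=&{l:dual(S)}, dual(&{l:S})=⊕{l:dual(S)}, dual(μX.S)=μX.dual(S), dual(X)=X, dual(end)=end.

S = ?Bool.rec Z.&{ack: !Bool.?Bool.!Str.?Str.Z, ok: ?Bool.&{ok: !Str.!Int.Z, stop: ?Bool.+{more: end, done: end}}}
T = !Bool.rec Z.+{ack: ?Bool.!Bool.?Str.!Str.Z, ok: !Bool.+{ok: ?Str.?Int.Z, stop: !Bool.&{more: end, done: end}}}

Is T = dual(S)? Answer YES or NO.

YES

?Bool | !Bool  match
  rec Z | rec Z  match (rec unchanged)
    &{ack,ok} | +{ack,ok}  match label sets agree
      [ack]
        !Bool | ?Bool  match
          ?Bool | !Bool  match
            !Str | ?Str  match
              ?Str | !Str  match
                Z | Z  match
      [ok]
        ?Bool | !Bool  match
          &{ok,stop} | +{ok,stop}  match label sets agree
            [ok]
              !Str | ?Str  match
                !Int | ?Int  match
                  Z | Z  match
            [stop]
              ?Bool | !Bool  match
                +{more,done} | &{more,done}  match label sets agree
                  [more]
                    end | end  match
                  [done]
                    end | end  match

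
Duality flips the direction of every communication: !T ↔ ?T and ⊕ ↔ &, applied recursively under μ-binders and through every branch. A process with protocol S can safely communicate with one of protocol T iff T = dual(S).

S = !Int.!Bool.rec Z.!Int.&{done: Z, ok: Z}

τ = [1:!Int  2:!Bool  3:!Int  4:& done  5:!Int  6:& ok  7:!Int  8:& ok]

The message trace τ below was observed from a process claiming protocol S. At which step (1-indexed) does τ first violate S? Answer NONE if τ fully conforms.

@1 !Int  ok  residual = !Bool.rec Z.…
@2 !Bool  ok  residual = rec Z.…
@3 !Int  ok  residual = &{done: rec Z.…, ok: rec Z.…}
@4 & done  ok  residual = rec Z.…
@5 !Int  ok  residual = &{done: rec Z.…, ok: rec Z.…}
@6 & ok  ok  residual = rec Z.…
@7 !Int  ok  residual = &{done: rec Z.…, ok: rec Z.…}
@8 & ok  ok  residual = rec Z.…
trace exhausted — no violation

NONE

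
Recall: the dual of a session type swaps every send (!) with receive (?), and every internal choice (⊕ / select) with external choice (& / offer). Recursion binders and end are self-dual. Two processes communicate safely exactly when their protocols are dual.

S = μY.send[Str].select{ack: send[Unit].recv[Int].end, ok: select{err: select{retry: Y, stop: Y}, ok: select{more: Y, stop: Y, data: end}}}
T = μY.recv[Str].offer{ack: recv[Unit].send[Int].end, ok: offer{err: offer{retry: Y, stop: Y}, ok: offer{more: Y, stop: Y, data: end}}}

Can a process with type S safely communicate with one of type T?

μY ‖ μY  ok (rec unchanged)
  send[Str] ‖ recv[Str]  ok
    select{ack,ok} ‖ offer{ack,ok}  ok same labels
      • ack:
        send[Unit] ‖ recv[Unit]  ok
          recv[Int] ‖ send[Int]  ok
            end ‖ end  ok
      • ok:
        select{err,ok} ‖ offer{err,ok}  ok same labels
          • err:
            select{retry,stop} ‖ offer{retry,stop}  ok same labels
              • retry:
                Y ‖ Y  ok
              • stop:
                Y ‖ Y  ok
          • ok:
            select{more,stop,data} ‖ offer{more,stop,data}  ok same labels
              • more:
                Y ‖ Y  ok
              • stop:
                Y ‖ Y  ok
              • data:
                end ‖ end  ok

YES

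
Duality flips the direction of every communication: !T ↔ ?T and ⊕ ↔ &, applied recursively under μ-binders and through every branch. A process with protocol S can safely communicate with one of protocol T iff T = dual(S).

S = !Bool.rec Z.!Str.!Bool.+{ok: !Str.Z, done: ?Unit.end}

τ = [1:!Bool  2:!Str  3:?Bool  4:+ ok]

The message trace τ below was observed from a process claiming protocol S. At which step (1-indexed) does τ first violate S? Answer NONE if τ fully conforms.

[1] !Bool  match  residual = rec Z.…
[2] !Str  match  residual = !Bool.+{ok: !Str.rec Z.…, done: ?Unit.end}
[3] got ?Bool, protocol expects !Bool  ✗

3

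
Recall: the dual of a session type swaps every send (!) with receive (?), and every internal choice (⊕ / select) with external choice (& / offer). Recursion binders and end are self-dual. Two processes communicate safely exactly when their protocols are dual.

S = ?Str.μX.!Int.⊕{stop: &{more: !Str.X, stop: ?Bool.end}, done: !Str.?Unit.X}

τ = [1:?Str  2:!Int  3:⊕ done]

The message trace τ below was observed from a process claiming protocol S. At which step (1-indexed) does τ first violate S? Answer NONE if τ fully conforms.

NONE

@1 ?Str  match  now at μX.…
@2 !Int  match  now at ⊕{stop: &{more: !Str.μX.…, stop: ?Bool.end}, done: !Str.?Unit.μX.…}
@3 ⊕ done  match  now at !Str.?Unit.μX.…
trace exhausted — no violation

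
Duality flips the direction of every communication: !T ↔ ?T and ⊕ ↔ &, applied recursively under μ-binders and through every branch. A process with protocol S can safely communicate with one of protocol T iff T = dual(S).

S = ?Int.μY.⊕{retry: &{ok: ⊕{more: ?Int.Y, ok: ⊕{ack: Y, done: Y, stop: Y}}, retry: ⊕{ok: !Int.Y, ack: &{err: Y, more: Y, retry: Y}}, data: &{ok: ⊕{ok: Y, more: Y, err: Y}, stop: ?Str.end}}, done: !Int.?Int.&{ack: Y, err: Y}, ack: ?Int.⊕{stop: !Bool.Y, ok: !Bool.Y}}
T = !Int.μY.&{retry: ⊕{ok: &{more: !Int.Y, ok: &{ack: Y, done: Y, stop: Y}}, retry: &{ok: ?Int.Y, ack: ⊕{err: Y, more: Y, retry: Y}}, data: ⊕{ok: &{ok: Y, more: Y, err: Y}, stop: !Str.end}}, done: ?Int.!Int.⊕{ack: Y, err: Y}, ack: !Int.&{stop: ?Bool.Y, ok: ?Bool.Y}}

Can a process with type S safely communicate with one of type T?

YES

?Int vs !Int  ok
  μY vs μY  ok (rec unchanged)
    ⊕{retry,done,ack} vs &{retry,done,ack}  ok labels match
      [retry]
        &{ok,retry,data} vs ⊕{ok,retry,data}  ok labels match
          [ok]
            ⊕{more,ok} vs &{more,ok}  ok labels match
              [more]
                ?Int vs !Int  ok
                  Y vs Y  ok
              [ok]
                ⊕{ack,done,stop} vs &{ack,done,stop}  ok labels match
                  [ack]
                    Y vs Y  ok
                  [done]
                    Y vs Y  ok
                  [stop]
                    Y vs Y  ok
          [retry]
            ⊕{ok,ack} vs &{ok,ack}  ok labels match
              [ok]
                !Int vs ?Int  ok
                  Y vs Y  ok
              [ack]
                &{err,more,retry} vs ⊕{err,more,retry}  ok labels match
                  [err]
                    Y vs Y  ok
                  [more]
                    Y vs Y  ok
                  [retry]
                    Y vs Y  ok
          [data]
            &{ok,stop} vs ⊕{ok,stop}  ok labels match
              [ok]
                ⊕{ok,more,err} vs &{ok,more,err}  ok labels match
                  [ok]
                    Y vs Y  ok
                  [more]
                    Y vs Y  ok
                  [err]
                    Y vs Y  ok
              [stop]
                ?Str vs !Str  ok
                  end vs end  ok
      [done]
        !Int vs ?Int  ok
          ?Int vs !Int  ok
            &{ack,err} vs ⊕{ack,err}  ok labels match
              [ack]
                Y vs Y  ok
              [err]
                Y vs Y  ok
      [ack]
        ?Int vs !Int  ok
          ⊕{stop,ok} vs &{stop,ok}  ok labels match
            [stop]
              !Bool vs ?Bool  ok
                Y vs Y  ok
            [ok]
              !Bool vs ?Bool  ok
                Y vs Y  ok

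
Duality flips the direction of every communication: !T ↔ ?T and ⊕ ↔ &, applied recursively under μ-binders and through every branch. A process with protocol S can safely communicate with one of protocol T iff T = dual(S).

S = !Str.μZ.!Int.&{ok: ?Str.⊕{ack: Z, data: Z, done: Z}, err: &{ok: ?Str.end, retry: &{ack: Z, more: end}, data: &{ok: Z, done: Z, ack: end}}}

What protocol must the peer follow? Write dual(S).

!Str ↦ ?Str
  μZ ↦ μZ  (μ self-dual)
    !Int ↦ ?Int
      &{ok,err} ↦ ⊕{ok,err}  (external→internal)
        case ok:
          ?Str ↦ !Str
            ⊕{ack,data,done} ↦ &{ack,data,done}  (select→offer)
              case ack:
                Z self-dual
              case data:
                Z self-dual
              case done:
                Z self-dual
        case err:
          &{ok,retry,data} ↦ ⊕{ok,retry,data}  (external→internal)
            case ok:
              ?Str ↦ !Str
                end self-dual
            case retry:
              &{ack,more} ↦ ⊕{ack,more}  (external→internal)
                case ack:
                  Z self-dual
                case more:
                  end self-dual
            case data:
              &{ok,done,ack} ↦ ⊕{ok,done,ack}  (external→internal)
                case ok:
                  Z self-dual
                case done:
                  Z self-dual
                case ack:
                  end self-dual

?Str.μZ.?Int.⊕{ok: !Str.&{ack: Z, data: Z, done: Z}, err: ⊕{ok: !Str.end, retry: ⊕{ack: Z, more: end}, data: ⊕{ok: Z, done: Z, ack: end}}}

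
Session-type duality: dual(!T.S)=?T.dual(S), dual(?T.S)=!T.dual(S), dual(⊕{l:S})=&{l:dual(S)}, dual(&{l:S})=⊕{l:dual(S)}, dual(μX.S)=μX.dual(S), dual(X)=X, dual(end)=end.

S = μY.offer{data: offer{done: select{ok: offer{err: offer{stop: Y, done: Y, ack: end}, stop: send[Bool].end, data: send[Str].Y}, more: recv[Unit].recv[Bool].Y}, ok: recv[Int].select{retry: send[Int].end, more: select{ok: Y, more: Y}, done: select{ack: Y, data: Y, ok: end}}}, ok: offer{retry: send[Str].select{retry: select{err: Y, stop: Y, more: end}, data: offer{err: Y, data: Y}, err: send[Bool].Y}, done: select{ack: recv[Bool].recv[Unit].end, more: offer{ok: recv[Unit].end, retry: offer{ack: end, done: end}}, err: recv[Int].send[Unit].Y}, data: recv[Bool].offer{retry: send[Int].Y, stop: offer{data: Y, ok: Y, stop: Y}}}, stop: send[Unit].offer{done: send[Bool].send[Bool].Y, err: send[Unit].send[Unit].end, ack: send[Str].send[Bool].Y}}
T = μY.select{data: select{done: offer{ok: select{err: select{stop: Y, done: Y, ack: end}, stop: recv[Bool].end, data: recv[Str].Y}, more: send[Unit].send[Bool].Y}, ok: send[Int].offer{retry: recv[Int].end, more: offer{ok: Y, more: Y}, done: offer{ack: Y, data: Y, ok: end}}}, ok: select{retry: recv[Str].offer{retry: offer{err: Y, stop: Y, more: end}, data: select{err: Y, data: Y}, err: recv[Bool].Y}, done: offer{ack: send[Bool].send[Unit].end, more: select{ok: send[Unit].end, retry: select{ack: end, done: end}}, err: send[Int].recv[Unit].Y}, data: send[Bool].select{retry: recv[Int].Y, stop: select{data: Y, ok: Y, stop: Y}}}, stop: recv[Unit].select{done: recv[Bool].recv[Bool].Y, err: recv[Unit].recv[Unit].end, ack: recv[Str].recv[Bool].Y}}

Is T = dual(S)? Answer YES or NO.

μY vs μY  ok (μ self-dual)
  offer{data,ok,stop} vs select{data,ok,stop}  ok labels match
    case data:
      offer{done,ok} vs select{done,ok}  ok labels match
        case done:
          select{ok,more} vs offer{ok,more}  ok labels match
            case ok:
              offer{err,stop,data} vs select{err,stop,data}  ok labels match
                case err:
                  offer{stop,done,ack} vs select{stop,done,ack}  ok labels match
                    case stop:
                      Y vs Y  ok
                    case done:
                      Y vs Y  ok
                    case ack:
                      end vs end  ok
                case stop:
                  send[Bool] vs recv[Bool]  ok
                    end vs end  ok
                case data:
                  send[Str] vs recv[Str]  ok
                    Y vs Y  ok
            case more:
              recv[Unit] vs send[Unit]  ok
                recv[Bool] vs send[Bool]  ok
                  Y vs Y  ok
        case ok:
          recv[Int] vs send[Int]  ok
            select{retry,more,done} vs offer{retry,more,done}  ok labels match
              case retry:
                send[Int] vs recv[Int]  ok
                  end vs end  ok
              case more:
                select{ok,more} vs offer{ok,more}  ok labels match
                  case ok:
                    Y vs Y  ok
                  case more:
                    Y vs Y  ok
              case done:
                select{ack,data,ok} vs offer{ack,data,ok}  ok labels match
                  case ack:
                    Y vs Y  ok
                  case data:
                    Y vs Y  ok
                  case ok:
                    end vs end  ok
    case ok:
      offer{retry,done,data} vs select{retry,done,data}  ok labels match
        case retry:
          send[Str] vs recv[Str]  ok
            select{retry,data,err} vs offer{retry,data,err}  ok labels match
              case retry:
                select{err,stop,more} vs offer{err,stop,more}  ok labels match
                  case err:
                    Y vs Y  ok
                  case stop:
                    Y vs Y  ok
                  case more:
                    end vs end  ok
              case data:
                offer{err,data} vs select{err,data}  ok labels match
                  case err:
                    Y vs Y  ok
                  case data:
                    Y vs Y  ok
              case err:
                send[Bool] vs recv[Bool]  ok
                  Y vs Y  ok
        case done:
          select{ack,more,err} vs offer{ack,more,err}  ok labels match
            case ack:
              recv[Bool] vs send[Bool]  ok
                recv[Unit] vs send[Unit]  ok
                  end vs end  ok
            case more:
              offer{ok,retry} vs select{ok,retry}  ok labels match
                case ok:
                  recv[Unit] vs send[Unit]  ok
                    end vs end  ok
                case retry:
                  offer{ack,done} vs select{ack,done}  ok labels match
                    case ack:
                      end vs end  ok
                    case done:
                      end vs end  ok
            case err:
              recv[Int] vs send[Int]  ok
                send[Unit] vs recv[Unit]  ok
                  Y vs Y  ok
        case data:
          recv[Bool] vs send[Bool]  ok
            offer{retry,stop} vs select{retry,stop}  ok labels match
              case retry:
                send[Int] vs recv[Int]  ok
                  Y vs Y  ok
              case stop:
                offer{data,ok,stop} vs select{data,ok,stop}  ok labels match
                  case data:
                    Y vs Y  ok
                  case ok:
                    Y vs Y  ok
                  case stop:
                    Y vs Y  ok
    case stop:
      send[Unit] vs recv[Unit]  ok
        offer{done,err,ack} vs select{done,err,ack}  ok labels match
          case done:
            send[Bool] vs recv[Bool]  ok
              send[Bool] vs recv[Bool]  ok
                Y vs Y  ok
          case err:
            send[Unit] vs recv[Unit]  ok
              send[Unit] vs recv[Unit]  ok
                end vs end  ok
          case ack:
            send[Str] vs recv[Str]  ok
              send[Bool] vs recv[Bool]  ok
                Y vs Y  ok

YES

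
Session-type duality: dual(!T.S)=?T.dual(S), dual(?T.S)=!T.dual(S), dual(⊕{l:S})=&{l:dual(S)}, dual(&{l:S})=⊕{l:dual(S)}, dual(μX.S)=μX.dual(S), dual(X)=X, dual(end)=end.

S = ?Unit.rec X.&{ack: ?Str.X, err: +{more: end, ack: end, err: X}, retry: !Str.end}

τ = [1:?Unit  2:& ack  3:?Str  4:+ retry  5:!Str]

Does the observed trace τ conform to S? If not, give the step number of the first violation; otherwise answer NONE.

@1 ?Unit  match  now at rec X.…
@2 & ack  match  now at ?Str.rec X.…
@3 ?Str  match  now at rec X.…
@4 got + retry, protocol expects & ack or & err or & retry  ✗

4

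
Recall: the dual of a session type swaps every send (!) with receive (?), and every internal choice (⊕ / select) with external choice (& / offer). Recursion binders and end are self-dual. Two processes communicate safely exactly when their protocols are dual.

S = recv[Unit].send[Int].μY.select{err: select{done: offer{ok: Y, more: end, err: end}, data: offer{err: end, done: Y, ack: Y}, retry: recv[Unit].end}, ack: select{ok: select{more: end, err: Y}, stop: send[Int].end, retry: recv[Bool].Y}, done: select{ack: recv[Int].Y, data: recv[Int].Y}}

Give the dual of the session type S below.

send[Unit].recv[Int].μY.offer{err: offer{done: select{ok: Y, more: end, err: end}, data: select{err: end, done: Y, ack: Y}, retry: send[Unit].end}, ack: offer{ok: offer{more: end, err: Y}, stop: recv[Int].end, retry: send[Bool].Y}, done: offer{ack: send[Int].Y, data: send[Int].Y}}

recv[Unit] ↦ send[Unit]
  send[Int] ↦ recv[Int]
    μY ↦ μY  (binder kept)
      select{err,ack,done} ↦ offer{err,ack,done}  (select→offer)
        • err:
          select{done,data,retry} ↦ offer{done,data,retry}  (select→offer)
            • done:
              offer{ok,more,err} ↦ select{ok,more,err}  (external→internal)
                • ok:
                  dual(Y) = Y
                • more:
                  dual(end) = end
                • err:
                  dual(end) = end
            • data:
              offer{err,done,ack} ↦ select{err,done,ack}  (external→internal)
                • err:
                  dual(end) = end
                • done:
                  dual(Y) = Y
                • ack:
                  dual(Y) = Y
            • retry:
              recv[Unit] ↦ send[Unit]
                dual(end) = end
        • ack:
          select{ok,stop,retry} ↦ offer{ok,stop,retry}  (select→offer)
            • ok:
              select{more,err} ↦ offer{more,err}  (select→offer)
                • more:
                  dual(end) = end
                • err:
                  dual(Y) = Y
            • stop:
              send[Int] ↦ recv[Int]
                dual(end) = end
            • retry:
              recv[Bool] ↦ send[Bool]
                dual(Y) = Y
        • done:
          select{ack,data} ↦ offer{ack,data}  (select→offer)
            • ack:
              recv[Int] ↦ send[Int]
                dual(Y) = Y
            • data:
              recv[Int] ↦ send[Int]
                dual(Y) = Y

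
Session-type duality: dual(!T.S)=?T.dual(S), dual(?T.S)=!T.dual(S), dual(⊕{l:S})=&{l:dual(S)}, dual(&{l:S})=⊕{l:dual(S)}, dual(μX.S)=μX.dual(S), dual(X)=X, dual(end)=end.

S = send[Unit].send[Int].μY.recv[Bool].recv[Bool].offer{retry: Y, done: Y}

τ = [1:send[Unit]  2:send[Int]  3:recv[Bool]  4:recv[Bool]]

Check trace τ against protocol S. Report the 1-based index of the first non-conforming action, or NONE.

@1 send[Unit]  ok  now at send[Int].μY.…
@2 send[Int]  ok  now at μY.…
@3 recv[Bool]  ok  now at recv[Bool].offer{retry: μY.…, done: μY.…}
@4 recv[Bool]  ok  now at offer{retry: μY.…, done: μY.…}
all 4 steps conform

NONE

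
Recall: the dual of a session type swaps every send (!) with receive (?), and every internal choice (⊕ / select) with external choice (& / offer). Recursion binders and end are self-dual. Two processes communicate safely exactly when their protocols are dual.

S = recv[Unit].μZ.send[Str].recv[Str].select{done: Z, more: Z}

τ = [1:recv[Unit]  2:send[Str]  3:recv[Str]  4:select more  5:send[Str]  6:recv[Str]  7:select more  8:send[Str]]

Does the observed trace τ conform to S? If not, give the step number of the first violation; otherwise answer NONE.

NONE

[1] recv[Unit]  ok  cont: μZ.…
[2] send[Str]  ok  cont: recv[Str].select{done: μZ.…, more: μZ.…}
[3] recv[Str]  ok  cont: select{done: μZ.…, more: μZ.…}
[4] select more  ok  cont: μZ.…
[5] send[Str]  ok  cont: recv[Str].select{done: μZ.…, more: μZ.…}
[6] recv[Str]  ok  cont: select{done: μZ.…, more: μZ.…}
[7] select more  ok  cont: μZ.…
[8] send[Str]  ok  cont: recv[Str].select{done: μZ.…, more: μZ.…}
trace exhausted — no violation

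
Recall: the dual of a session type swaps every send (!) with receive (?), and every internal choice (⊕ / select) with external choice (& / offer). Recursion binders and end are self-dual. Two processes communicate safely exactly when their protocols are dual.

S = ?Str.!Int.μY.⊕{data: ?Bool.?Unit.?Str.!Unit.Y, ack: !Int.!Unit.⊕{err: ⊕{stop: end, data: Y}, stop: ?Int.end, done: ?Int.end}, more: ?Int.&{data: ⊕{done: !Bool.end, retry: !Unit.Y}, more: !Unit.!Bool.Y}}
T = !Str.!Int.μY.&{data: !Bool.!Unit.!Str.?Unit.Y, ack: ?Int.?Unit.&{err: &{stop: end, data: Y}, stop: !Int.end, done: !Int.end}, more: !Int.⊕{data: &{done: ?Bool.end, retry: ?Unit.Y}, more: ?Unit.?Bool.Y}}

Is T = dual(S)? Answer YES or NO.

?Str vs !Str  ✓
  !Int vs !Int  ✗ same direction on both sides — not dual

NO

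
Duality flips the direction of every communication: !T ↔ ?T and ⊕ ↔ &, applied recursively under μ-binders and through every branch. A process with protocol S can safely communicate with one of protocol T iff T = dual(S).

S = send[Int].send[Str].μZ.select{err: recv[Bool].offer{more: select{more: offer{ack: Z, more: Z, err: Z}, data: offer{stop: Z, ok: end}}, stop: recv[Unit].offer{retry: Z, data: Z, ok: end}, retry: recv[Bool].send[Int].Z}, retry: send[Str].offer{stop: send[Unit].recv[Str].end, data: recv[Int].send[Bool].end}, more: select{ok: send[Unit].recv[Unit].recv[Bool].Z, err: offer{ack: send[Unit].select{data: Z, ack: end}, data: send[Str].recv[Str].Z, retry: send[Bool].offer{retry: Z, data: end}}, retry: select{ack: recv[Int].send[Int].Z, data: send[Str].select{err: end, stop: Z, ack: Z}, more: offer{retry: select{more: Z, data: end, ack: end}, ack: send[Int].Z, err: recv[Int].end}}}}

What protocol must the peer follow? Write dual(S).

send[Int] ↦ recv[Int]
  send[Str] ↦ recv[Str]
    μZ ↦ μZ  (binder kept)
      select{err,retry,more} ↦ offer{err,retry,more}  (select→offer)
        case err:
          recv[Bool] ↦ send[Bool]
            offer{more,stop,retry} ↦ select{more,stop,retry}  (offer→select)
              case more:
                select{more,data} ↦ offer{more,data}  (select→offer)
                  case more:
                    offer{ack,more,err} ↦ select{ack,more,err}  (offer→select)
                      case ack:
                        dual(Z) = Z
                      case more:
                        dual(Z) = Z
                      case err:
                        dual(Z) = Z
                  case data:
                    offer{stop,ok} ↦ select{stop,ok}  (offer→select)
                      case stop:
                        dual(Z) = Z
                      case ok:
                        dual(end) = end
              case stop:
                recv[Unit] ↦ send[Unit]
                  offer{retry,data,ok} ↦ select{retry,data,ok}  (offer→select)
                    case retry:
                      dual(Z) = Z
                    case data:
                      dual(Z) = Z
                    case ok:
                      dual(end) = end
              case retry:
                recv[Bool] ↦ send[Bool]
                  send[Int] ↦ recv[Int]
                    dual(Z) = Z
        case retry:
          send[Str] ↦ recv[Str]
            offer{stop,data} ↦ select{stop,data}  (offer→select)
              case stop:
                send[Unit] ↦ recv[Unit]
                  recv[Str] ↦ send[Str]
                    dual(end) = end
              case data:
                recv[Int] ↦ send[Int]
                  send[Bool] ↦ recv[Bool]
                    dual(end) = end
        case more:
          select{ok,err,retry} ↦ offer{ok,err,retry}  (select→offer)
            case ok:
              send[Unit] ↦ recv[Unit]
                recv[Unit] ↦ send[Unit]
                  recv[Bool] ↦ send[Bool]
                    dual(Z) = Z
            case err:
              offer{ack,data,retry} ↦ select{ack,data,retry}  (offer→select)
                case ack:
                  send[Unit] ↦ recv[Unit]
                    select{data,ack} ↦ offer{data,ack}  (select→offer)
                      case data:
                        dual(Z) = Z
                      case ack:
                        dual(end) = end
                case data:
                  send[Str] ↦ recv[Str]
                    recv[Str] ↦ send[Str]
                      dual(Z) = Z
                case retry:
                  send[Bool] ↦ recv[Bool]
                    offer{retry,data} ↦ select{retry,data}  (offer→select)
                      case retry:
                        dual(Z) = Z
                      case data:
                        dual(end) = end
            case retry:
              select{ack,data,more} ↦ offer{ack,data,more}  (select→offer)
                case ack:
                  recv[Int] ↦ send[Int]
                    send[Int] ↦ recv[Int]
                      dual(Z) = Z
                case data:
                  send[Str] ↦ recv[Str]
                    select{err,stop,ack} ↦ offer{err,stop,ack}  (select→offer)
                      case err:
                        dual(end) = end
                      case stop:
                        dual(Z) = Z
                      case ack:
                        dual(Z) = Z
                case more:
                  offer{retry,ack,err} ↦ select{retry,ack,err}  (offer→select)
                    case retry:
                      select{more,data,ack} ↦ offer{more,data,ack}  (select→offer)
                        case more:
                          dual(Z) = Z
                        case data:
                          dual(end) = end
                        case ack:
                          dual(end) = end
                    case ack:
                      send[Int] ↦ recv[Int]
                        dual(Z) = Z
                    case err:
                      recv[Int] ↦ send[Int]
                        dual(end) = end

recv[Int].recv[Str].μZ.offer{err: send[Bool].select{more: offer{more: select{ack: Z, more: Z, err: Z}, data: select{stop: Z, ok: end}}, stop: send[Unit].select{retry: Z, data: Z, ok: end}, retry: send[Bool].recv[Int].Z}, retry: recv[Str].select{stop: recv[Unit].send[Str].end, data: send[Int].recv[Bool].end}, more: offer{ok: recv[Unit].send[Unit].send[Bool].Z, err: select{ack: recv[Unit].offer{data: Z, ack: end}, data: recv[Str].send[Str].Z, retry: recv[Bool].select{retry: Z, data: end}}, retry: offer{ack: send[Int].recv[Int].Z, data: recv[Str].offer{err: end, stop: Z, ack: Z}, more: select{retry: offer{more: Z, data: end, ack: end}, ack: recv[Int].Z, err: send[Int].end}}}}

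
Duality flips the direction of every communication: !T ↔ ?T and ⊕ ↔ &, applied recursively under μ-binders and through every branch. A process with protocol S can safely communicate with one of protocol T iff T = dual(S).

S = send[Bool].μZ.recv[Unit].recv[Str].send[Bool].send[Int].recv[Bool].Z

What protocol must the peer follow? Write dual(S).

recv[Bool].μZ.send[Unit].send[Str].recv[Bool].recv[Int].send[Bool].Z

send[Bool] ↦ recv[Bool]
  μZ ↦ μZ  (μ self-dual)
    recv[Unit] ↦ send[Unit]
      recv[Str] ↦ send[Str]
        send[Bool] ↦ recv[Bool]
          send[Int] ↦ recv[Int]
            recv[Bool] ↦ send[Bool]
              dual(Z) = Z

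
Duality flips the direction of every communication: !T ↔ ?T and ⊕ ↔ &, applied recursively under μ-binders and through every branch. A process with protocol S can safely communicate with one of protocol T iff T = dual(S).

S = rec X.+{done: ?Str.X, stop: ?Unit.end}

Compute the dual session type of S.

rec X → rec X  (binder kept)
  +{done,stop} → &{done,stop}  (⊕→&)
    • done:
      ?Str → !Str
        X self-dual
    • stop:
      ?Unit → !Unit
        end self-dual

rec X.&{done: !Str.X, stop: !Unit.end}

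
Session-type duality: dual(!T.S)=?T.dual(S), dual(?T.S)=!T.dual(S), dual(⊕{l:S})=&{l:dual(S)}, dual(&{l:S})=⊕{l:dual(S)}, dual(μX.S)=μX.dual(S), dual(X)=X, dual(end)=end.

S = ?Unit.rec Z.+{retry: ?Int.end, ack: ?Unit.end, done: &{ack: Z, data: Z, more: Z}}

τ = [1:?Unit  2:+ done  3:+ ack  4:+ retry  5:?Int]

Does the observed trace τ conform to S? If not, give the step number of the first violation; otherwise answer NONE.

step 1: ?Unit  ✓  now at rec Z.…
step 2: + done  ✓  now at &{ack: rec Z.…, data: rec Z.…, more: rec Z.…}
step 3: got + ack, protocol expects & ack or & data or & more  ✗

3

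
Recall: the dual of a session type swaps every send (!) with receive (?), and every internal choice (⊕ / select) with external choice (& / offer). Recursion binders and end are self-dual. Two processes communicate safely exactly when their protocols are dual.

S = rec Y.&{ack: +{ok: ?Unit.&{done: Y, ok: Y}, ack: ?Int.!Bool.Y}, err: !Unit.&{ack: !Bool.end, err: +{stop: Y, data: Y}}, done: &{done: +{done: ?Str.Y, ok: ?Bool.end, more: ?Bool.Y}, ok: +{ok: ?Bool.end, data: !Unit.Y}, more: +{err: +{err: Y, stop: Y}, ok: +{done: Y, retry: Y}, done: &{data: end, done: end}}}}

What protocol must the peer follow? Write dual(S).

rec Y.+{ack: &{ok: !Unit.+{done: Y, ok: Y}, ack: !Int.?Bool.Y}, err: ?Unit.+{ack: ?Bool.end, err: &{stop: Y, data: Y}}, done: +{done: &{done: !Str.Y, ok: !Bool.end, more: !Bool.Y}, ok: &{ok: !Bool.end, data: ?Unit.Y}, more: &{err: &{err: Y, stop: Y}, ok: &{done: Y, retry: Y}, done: +{data: end, done: end}}}}

rec Y = rec Y  (binder kept)
  &{ack,err,done} = +{ack,err,done}  (&→⊕)
    [ack]
      +{ok,ack} = &{ok,ack}  (select→offer)
        [ok]
          ?Unit = !Unit
            &{done,ok} = +{done,ok}  (&→⊕)
              [done]
                Y ↦ Y
              [ok]
                Y ↦ Y
        [ack]
          ?Int = !Int
            !Bool = ?Bool
              Y ↦ Y
    [err]
      !Unit = ?Unit
        &{ack,err} = +{ack,err}  (&→⊕)
          [ack]
            !Bool = ?Bool
              end ↦ end
          [err]
            +{stop,data} = &{stop,data}  (select→offer)
              [stop]
                Y ↦ Y
              [data]
                Y ↦ Y
    [done]
      &{done,ok,more} = +{done,ok,more}  (&→⊕)
        [done]
          +{done,ok,more} = &{done,ok,more}  (select→offer)
            [done]
              ?Str = !Str
                Y ↦ Y
            [ok]
              ?Bool = !Bool
                end ↦ end
            [more]
              ?Bool = !Bool
                Y ↦ Y
        [ok]
          +{ok,data} = &{ok,data}  (select→offer)
            [ok]
              ?Bool = !Bool
                end ↦ end
            [data]
              !Unit = ?Unit
                Y ↦ Y
        [more]
          +{err,ok,done} = &{err,ok,done}  (select→offer)
            [err]
              +{err,stop} = &{err,stop}  (select→offer)
                [err]
                  Y ↦ Y
                [stop]
                  Y ↦ Y
            [ok]
              +{done,retry} = &{done,retry}  (select→offer)
                [done]
                  Y ↦ Y
                [retry]
                  Y ↦ Y
            [done]
              &{data,done} = +{data,done}  (&→⊕)
                [data]
                  end ↦ end
                [done]
                  end ↦ end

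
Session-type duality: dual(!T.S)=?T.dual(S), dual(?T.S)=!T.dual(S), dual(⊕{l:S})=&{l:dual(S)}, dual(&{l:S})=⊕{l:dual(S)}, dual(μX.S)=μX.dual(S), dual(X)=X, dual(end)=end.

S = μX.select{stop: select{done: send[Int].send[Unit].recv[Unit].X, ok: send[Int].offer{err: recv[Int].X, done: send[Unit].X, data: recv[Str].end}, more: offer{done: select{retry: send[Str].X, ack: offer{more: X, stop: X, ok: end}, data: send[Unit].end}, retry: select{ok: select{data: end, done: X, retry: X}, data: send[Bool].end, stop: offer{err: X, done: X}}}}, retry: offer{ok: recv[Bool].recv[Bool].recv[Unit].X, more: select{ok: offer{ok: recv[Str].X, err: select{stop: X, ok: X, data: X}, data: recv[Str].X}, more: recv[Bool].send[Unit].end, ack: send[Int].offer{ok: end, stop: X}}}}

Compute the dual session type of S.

μX.offer{stop: offer{done: recv[Int].recv[Unit].send[Unit].X, ok: recv[Int].select{err: send[Int].X, done: recv[Unit].X, data: send[Str].end}, more: select{done: offer{retry: recv[Str].X, ack: select{more: X, stop: X, ok: end}, data: recv[Unit].end}, retry: offer{ok: offer{data: end, done: X, retry: X}, data: recv[Bool].end, stop: select{err: X, done: X}}}}, retry: select{ok: send[Bool].send[Bool].send[Unit].X, more: offer{ok: select{ok: send[Str].X, err: offer{stop: X, ok: X, data: X}, data: send[Str].X}, more: send[Bool].recv[Unit].end, ack: recv[Int].select{ok: end, stop: X}}}}

μX = μX  (μ self-dual)
  select{stop,retry} = offer{stop,retry}  (⊕→&)
    [stop]
      select{done,ok,more} = offer{done,ok,more}  (⊕→&)
        [done]
          send[Int] = recv[Int]
            send[Unit] = recv[Unit]
              recv[Unit] = send[Unit]
                dual(X) = X
        [ok]
          send[Int] = recv[Int]
            offer{err,done,data} = select{err,done,data}  (external→internal)
              [err]
                recv[Int] = send[Int]
                  dual(X) = X
              [done]
                send[Unit] = recv[Unit]
                  dual(X) = X
              [data]
                recv[Str] = send[Str]
                  dual(end) = end
        [more]
          offer{done,retry} = select{done,retry}  (external→internal)
            [done]
              select{retry,ack,data} = offer{retry,ack,data}  (⊕→&)
                [retry]
                  send[Str] = recv[Str]
                    dual(X) = X
                [ack]
                  offer{more,stop,ok} = select{more,stop,ok}  (external→internal)
                    [more]
                      dual(X) = X
                    [stop]
                      dual(X) = X
                    [ok]
                      dual(end) = end
                [data]
                  send[Unit] = recv[Unit]
                    dual(end) = end
            [retry]
              select{ok,data,stop} = offer{ok,data,stop}  (⊕→&)
                [ok]
                  select{data,done,retry} = offer{data,done,retry}  (⊕→&)
                    [data]
                      dual(end) = end
                    [done]
                      dual(X) = X
                    [retry]
                      dual(X) = X
                [data]
                  send[Bool] = recv[Bool]
                    dual(end) = end
                [stop]
                  offer{err,done} = select{err,done}  (external→internal)
                    [err]
                      dual(X) = X
                    [done]
                      dual(X) = X
    [retry]
      offer{ok,more} = select{ok,more}  (external→internal)
        [ok]
          recv[Bool] = send[Bool]
            recv[Bool] = send[Bool]
              recv[Unit] = send[Unit]
                dual(X) = X
        [more]
          select{ok,more,ack} = offer{ok,more,ack}  (⊕→&)
            [ok]
              offer{ok,err,data} = select{ok,err,data}  (external→internal)
                [ok]
                  recv[Str] = send[Str]
                    dual(X) = X
                [err]
                  select{stop,ok,data} = offer{stop,ok,data}  (⊕→&)
                    [stop]
                      dual(X) = X
                    [ok]
                      dual(X) = X
                    [data]
                      dual(X) = X
                [data]
                  recv[Str] = send[Str]
                    dual(X) = X
            [more]
              recv[Bool] = send[Bool]
                send[Unit] = recv[Unit]
                  dual(end) = end
            [ack]
              send[Int] = recv[Int]
                offer{ok,stop} = select{ok,stop}  (external→internal)
                  [ok]
                    dual(end) = end
                  [stop]
                    dual(X) = X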